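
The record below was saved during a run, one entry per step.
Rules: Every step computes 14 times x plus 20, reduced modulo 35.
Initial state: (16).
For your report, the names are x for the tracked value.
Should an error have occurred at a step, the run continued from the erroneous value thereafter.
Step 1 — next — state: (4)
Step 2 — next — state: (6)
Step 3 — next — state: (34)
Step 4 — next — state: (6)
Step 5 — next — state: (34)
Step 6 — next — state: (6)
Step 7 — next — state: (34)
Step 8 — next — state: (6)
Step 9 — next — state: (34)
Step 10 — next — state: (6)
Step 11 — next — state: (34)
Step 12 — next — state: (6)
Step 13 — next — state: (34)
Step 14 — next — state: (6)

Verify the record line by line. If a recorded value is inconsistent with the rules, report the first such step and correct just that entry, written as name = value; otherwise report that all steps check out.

Recomputing the run from the initial state:
step 1: x = 34
step 2: x = 6
step 3: x = 34
step 4: x = 6
step 5: x = 34
step 6: x = 6
step 7: x = 34
step 8: x = 6
step 9: x = 34
step 10: x = 6
step 11: x = 34
step 12: x = 6
step 13: x = 34
step 14: x = 6
The first disagreement with the record is at step 1, where the value should be x = 34.

step 1, x = 34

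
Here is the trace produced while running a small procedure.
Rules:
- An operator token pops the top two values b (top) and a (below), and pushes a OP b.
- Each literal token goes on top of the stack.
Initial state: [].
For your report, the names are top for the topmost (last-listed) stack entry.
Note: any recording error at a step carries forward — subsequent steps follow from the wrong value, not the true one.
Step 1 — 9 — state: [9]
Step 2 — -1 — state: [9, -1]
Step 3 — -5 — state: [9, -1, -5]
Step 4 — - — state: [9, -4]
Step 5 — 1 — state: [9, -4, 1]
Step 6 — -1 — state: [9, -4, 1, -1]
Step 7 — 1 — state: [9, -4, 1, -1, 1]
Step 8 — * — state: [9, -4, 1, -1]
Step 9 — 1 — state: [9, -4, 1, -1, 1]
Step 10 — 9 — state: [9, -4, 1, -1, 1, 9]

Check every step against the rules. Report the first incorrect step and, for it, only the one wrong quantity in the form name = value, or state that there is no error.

Recomputing the run from the initial state:
step 1: [9]
step 2: [9, -1]
step 3: [9, -1, -5]
step 4: [9, 4]
step 5: [9, 4, 1]
step 6: [9, 4, 1, -1]
step 7: [9, 4, 1, -1, 1]
step 8: [9, 4, 1, -1]
step 9: [9, 4, 1, -1, 1]
step 10: [9, 4, 1, -1, 1, 9]
The first disagreement with the trace is at step 4, where the value should be top = 4.

step 4, top = 4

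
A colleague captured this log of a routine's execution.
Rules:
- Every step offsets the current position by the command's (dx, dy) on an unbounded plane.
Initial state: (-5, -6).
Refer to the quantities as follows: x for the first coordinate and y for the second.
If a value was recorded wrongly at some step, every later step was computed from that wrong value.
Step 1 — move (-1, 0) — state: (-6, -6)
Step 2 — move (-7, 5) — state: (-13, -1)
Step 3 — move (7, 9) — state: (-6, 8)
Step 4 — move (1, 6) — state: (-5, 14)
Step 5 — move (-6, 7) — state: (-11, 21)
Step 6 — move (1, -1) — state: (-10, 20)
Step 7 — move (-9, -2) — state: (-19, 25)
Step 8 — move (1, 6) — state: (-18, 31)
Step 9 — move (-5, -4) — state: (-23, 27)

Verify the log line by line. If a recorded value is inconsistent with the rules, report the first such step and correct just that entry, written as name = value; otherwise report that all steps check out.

1. x = -5 + (-1) = -6, y = -6 + (0) = -6 (no discrepancy)
2. x = -6 + (-7) = -13, y = -6 + (5) = -1 (same as recorded)
3. x = -13 + (7) = -6, y = -1 + (9) = 8 (in agreement)
4. x = -6 + (1) = -5, y = 8 + (6) = 14 (checks out)
5. x = -5 + (-6) = -11, y = 14 + (7) = 21 (in agreement)
6. x = -11 + (1) = -10, y = 21 + (-1) = 20 (no discrepancy)
7. x = -10 + (-9) = -19, y = 20 + (-2) = 18 (the entry is off here)
So the first discrepancy is step 7, where the right value is y = 18.

step 7, y = 18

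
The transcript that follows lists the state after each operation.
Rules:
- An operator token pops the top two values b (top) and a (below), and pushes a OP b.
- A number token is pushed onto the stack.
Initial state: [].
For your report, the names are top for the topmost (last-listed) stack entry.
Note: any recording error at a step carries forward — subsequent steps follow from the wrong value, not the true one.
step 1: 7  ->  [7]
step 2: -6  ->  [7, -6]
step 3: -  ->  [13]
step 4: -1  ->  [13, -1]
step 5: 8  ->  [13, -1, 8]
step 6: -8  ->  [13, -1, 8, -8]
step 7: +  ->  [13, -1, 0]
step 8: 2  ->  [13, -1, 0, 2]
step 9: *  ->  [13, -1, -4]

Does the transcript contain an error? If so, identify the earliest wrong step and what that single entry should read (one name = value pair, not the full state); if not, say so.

step 9, top = 0

Step 1: push 7: top = 7 — exactly as logged.
Step 2: push -6: top = -6 — consistent with the transcript.
Step 3: 7 - -6 = 13 — no discrepancy.
Step 4: push -1: top = -1 — matches.
Step 5: push 8: top = 8 — in agreement.
Step 6: push -8: top = -8 — matches.
Step 7: 8 + -8 = 0 — matches.
Step 8: push 2: top = 2 — matches.
Step 9: 0 * 2 = 0 — the transcript has a different value.
So the first discrepancy is step 9, where the right value is top = 0.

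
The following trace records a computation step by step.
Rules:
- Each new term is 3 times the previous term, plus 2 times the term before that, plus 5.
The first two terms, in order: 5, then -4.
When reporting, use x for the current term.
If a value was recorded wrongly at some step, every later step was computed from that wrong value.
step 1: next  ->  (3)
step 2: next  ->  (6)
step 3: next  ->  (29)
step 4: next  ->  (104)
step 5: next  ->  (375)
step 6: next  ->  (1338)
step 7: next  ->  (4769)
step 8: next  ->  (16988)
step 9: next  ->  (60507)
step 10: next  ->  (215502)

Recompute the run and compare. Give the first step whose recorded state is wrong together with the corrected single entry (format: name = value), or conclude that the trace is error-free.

Recomputing the run from the initial state:
step 1: x = 3
step 2: x = 6
step 3: x = 29
step 4: x = 104
step 5: x = 375
step 6: x = 1338
step 7: x = 4769
step 8: x = 16988
step 9: x = 60507
step 10: x = 215502
This matches the trace at every step.

no error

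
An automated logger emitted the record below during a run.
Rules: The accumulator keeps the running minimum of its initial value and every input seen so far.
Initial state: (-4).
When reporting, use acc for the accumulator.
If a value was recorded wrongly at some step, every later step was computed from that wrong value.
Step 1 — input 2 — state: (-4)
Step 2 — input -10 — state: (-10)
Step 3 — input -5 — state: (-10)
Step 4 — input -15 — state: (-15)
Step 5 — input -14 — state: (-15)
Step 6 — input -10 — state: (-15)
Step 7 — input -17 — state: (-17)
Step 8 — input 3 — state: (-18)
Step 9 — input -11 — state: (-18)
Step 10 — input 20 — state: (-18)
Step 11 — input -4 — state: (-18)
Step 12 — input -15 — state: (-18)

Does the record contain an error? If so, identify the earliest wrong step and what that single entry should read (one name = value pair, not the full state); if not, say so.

step 8, acc = -17

step 1: acc = min(-4, 2) = -4 -> matches
step 2: acc = min(-4, -10) = -10 -> in agreement
step 3: acc = min(-10, -5) = -10 -> agrees with the record
step 4: acc = min(-10, -15) = -15 -> agrees with the record
step 5: acc = min(-15, -14) = -15 -> same as recorded
step 6: acc = min(-15, -10) = -15 -> same as recorded
step 7: acc = min(-15, -17) = -17 -> verified
step 8: acc = min(-17, 3) = -17 -> the recorded entry deviates here
So the first discrepancy is step 8, where the right value is acc = -17.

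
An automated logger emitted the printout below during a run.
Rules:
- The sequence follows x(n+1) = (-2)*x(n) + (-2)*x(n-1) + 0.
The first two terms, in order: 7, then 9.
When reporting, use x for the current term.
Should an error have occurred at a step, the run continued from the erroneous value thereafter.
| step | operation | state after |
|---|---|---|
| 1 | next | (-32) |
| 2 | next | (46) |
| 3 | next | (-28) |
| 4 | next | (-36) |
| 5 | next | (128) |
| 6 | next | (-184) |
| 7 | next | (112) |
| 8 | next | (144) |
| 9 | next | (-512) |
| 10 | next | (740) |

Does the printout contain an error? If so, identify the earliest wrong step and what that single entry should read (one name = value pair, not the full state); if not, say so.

Step 1: x = -2*(9) + (-2)*(7) + (0) = -32 — no discrepancy.
Step 2: x = -2*(-32) + (-2)*(9) + (0) = 46 — in agreement.
Step 3: x = -2*(46) + (-2)*(-32) + (0) = -28 — same as recorded.
Step 4: x = -2*(-28) + (-2)*(46) + (0) = -36 — in agreement.
Step 5: x = -2*(-36) + (-2)*(-28) + (0) = 128 — consistent with the printout.
Step 6: x = -2*(128) + (-2)*(-36) + (0) = -184 — matches.
Step 7: x = -2*(-184) + (-2)*(128) + (0) = 112 — exactly as logged.
Step 8: x = -2*(112) + (-2)*(-184) + (0) = 144 — no discrepancy.
Step 9: x = -2*(144) + (-2)*(112) + (0) = -512 — verified.
Step 10: x = -2*(-512) + (-2)*(144) + (0) = 736 — the entry is off here.
The audit stops at step 10: the recorded entry is wrong and should be x = 736.

step 10, x = 736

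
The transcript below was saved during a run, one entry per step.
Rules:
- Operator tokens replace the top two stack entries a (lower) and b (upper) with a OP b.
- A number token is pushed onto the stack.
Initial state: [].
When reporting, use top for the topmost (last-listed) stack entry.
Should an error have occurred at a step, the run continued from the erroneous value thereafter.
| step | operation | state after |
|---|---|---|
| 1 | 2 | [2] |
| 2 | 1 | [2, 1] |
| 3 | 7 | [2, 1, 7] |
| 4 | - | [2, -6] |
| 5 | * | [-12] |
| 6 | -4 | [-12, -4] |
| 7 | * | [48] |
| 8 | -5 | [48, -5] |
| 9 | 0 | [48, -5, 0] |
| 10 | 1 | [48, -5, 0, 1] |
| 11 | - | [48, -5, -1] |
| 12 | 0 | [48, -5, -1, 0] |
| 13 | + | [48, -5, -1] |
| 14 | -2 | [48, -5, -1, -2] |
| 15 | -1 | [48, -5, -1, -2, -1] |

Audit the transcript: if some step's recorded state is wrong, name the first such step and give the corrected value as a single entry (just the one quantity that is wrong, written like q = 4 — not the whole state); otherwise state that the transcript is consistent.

Recomputing the run from the initial state:
step 1: [2]
step 2: [2, 1]
step 3: [2, 1, 7]
step 4: [2, -6]
step 5: [-12]
step 6: [-12, -4]
step 7: [48]
step 8: [48, -5]
step 9: [48, -5, 0]
step 10: [48, -5, 0, 1]
step 11: [48, -5, -1]
step 12: [48, -5, -1, 0]
step 13: [48, -5, -1]
step 14: [48, -5, -1, -2]
step 15: [48, -5, -1, -2, -1]
This matches the transcript at every step.

no error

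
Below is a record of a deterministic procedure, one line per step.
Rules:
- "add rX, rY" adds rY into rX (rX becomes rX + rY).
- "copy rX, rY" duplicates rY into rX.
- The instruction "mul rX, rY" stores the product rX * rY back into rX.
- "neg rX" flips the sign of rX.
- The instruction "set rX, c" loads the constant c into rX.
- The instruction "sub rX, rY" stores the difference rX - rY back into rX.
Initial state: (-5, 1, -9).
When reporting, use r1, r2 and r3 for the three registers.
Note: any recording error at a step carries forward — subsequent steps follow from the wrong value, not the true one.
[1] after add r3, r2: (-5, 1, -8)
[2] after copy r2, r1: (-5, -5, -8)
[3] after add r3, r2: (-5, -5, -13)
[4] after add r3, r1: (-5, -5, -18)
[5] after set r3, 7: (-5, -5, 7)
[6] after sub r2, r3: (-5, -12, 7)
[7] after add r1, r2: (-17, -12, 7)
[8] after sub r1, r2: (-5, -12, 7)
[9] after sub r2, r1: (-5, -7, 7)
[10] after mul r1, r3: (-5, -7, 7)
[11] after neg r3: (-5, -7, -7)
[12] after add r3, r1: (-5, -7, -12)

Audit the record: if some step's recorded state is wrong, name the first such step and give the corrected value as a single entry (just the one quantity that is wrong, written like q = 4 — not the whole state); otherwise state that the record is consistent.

Recomputing the run from the initial state:
step 1: r1 = -5, r2 = 1, r3 = -8
step 2: r1 = -5, r2 = -5, r3 = -8
step 3: r1 = -5, r2 = -5, r3 = -13
step 4: r1 = -5, r2 = -5, r3 = -18
step 5: r1 = -5, r2 = -5, r3 = 7
step 6: r1 = -5, r2 = -12, r3 = 7
step 7: r1 = -17, r2 = -12, r3 = 7
step 8: r1 = -5, r2 = -12, r3 = 7
step 9: r1 = -5, r2 = -7, r3 = 7
step 10: r1 = -35, r2 = -7, r3 = 7
step 11: r1 = -35, r2 = -7, r3 = -7
step 12: r1 = -35, r2 = -7, r3 = -42
The first disagreement with the record is at step 10, where the value should be r1 = -35.

step 10, r1 = -35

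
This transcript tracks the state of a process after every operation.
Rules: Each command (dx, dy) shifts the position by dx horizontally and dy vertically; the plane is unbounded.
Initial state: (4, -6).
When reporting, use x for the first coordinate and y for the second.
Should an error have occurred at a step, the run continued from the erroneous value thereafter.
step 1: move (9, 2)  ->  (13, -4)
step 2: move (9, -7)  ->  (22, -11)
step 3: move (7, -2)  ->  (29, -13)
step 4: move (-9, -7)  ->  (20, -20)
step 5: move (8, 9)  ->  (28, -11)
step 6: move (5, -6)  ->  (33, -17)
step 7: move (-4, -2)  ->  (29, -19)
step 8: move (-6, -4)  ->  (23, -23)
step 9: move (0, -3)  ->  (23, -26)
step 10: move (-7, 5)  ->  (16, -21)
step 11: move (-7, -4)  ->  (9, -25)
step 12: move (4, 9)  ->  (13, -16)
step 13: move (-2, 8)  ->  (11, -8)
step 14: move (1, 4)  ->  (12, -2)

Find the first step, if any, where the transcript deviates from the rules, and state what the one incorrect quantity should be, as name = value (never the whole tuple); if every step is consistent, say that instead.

Step 1: x = 4 + (9) = 13, y = -6 + (2) = -4 — matches.
Step 2: x = 13 + (9) = 22, y = -4 + (-7) = -11 — matches.
Step 3: x = 22 + (7) = 29, y = -11 + (-2) = -13 — agrees with the transcript.
Step 4: x = 29 + (-9) = 20, y = -13 + (-7) = -20 — verified.
Step 5: x = 20 + (8) = 28, y = -20 + (9) = -11 — no discrepancy.
Step 6: x = 28 + (5) = 33, y = -11 + (-6) = -17 — exactly as logged.
Step 7: x = 33 + (-4) = 29, y = -17 + (-2) = -19 — exactly as logged.
Step 8: x = 29 + (-6) = 23, y = -19 + (-4) = -23 — matches.
Step 9: x = 23 + (0) = 23, y = -23 + (-3) = -26 — consistent with the transcript.
Step 10: x = 23 + (-7) = 16, y = -26 + (5) = -21 — confirmed correct.
Step 11: x = 16 + (-7) = 9, y = -21 + (-4) = -25 — no discrepancy.
Step 12: x = 9 + (4) = 13, y = -25 + (9) = -16 — agrees with the transcript.
Step 13: x = 13 + (-2) = 11, y = -16 + (8) = -8 — confirmed correct.
Step 14: x = 11 + (1) = 12, y = -8 + (4) = -4 — not what was recorded.
The earliest wrong entry is at step 14: it should read y = -4.

step 14, y = -4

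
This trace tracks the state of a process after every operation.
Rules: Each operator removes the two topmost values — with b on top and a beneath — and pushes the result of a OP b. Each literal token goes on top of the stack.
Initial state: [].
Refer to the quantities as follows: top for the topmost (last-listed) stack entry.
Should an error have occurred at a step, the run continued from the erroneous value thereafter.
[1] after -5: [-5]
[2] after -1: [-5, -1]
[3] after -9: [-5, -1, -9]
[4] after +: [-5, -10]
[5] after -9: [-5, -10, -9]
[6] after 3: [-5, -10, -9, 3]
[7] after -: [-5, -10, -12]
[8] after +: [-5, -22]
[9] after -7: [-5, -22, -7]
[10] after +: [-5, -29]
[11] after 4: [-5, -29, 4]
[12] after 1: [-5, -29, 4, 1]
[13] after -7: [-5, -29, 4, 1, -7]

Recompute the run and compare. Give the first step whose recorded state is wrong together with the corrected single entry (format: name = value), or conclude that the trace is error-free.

Step 1: push -5: top = -5 — agrees with the trace.
Step 2: push -1: top = -1 — same as recorded.
Step 3: push -9: top = -9 — consistent with the trace.
Step 4: -1 + -9 = -10 — matches.
Step 5: push -9: top = -9 — exactly as logged.
Step 6: push 3: top = 3 — consistent with the trace.
Step 7: -9 - 3 = -12 — confirmed correct.
Step 8: -10 + -12 = -22 — confirmed correct.
Step 9: push -7: top = -7 — checks out.
Step 10: -22 + -7 = -29 — no discrepancy.
Step 11: push 4: top = 4 — in agreement.
Step 12: push 1: top = 1 — checks out.
Step 13: push -7: top = -7 — confirmed correct.
The recomputation confirms every line.

no error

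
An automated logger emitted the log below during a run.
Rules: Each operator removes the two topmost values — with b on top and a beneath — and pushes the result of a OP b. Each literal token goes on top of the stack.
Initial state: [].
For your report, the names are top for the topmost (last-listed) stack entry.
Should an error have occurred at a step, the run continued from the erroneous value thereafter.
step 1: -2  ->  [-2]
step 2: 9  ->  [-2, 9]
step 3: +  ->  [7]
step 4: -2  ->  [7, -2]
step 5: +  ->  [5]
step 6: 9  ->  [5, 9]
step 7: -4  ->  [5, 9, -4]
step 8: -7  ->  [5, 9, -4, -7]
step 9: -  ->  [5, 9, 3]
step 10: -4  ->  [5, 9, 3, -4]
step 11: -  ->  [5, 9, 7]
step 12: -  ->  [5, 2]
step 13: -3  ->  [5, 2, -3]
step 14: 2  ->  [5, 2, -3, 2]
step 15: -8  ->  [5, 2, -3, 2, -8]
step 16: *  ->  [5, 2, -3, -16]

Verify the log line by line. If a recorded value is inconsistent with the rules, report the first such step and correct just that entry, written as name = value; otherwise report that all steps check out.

no error

Recomputing the run from the initial state:
step 1: [-2]
step 2: [-2, 9]
step 3: [7]
step 4: [7, -2]
step 5: [5]
step 6: [5, 9]
step 7: [5, 9, -4]
step 8: [5, 9, -4, -7]
step 9: [5, 9, 3]
step 10: [5, 9, 3, -4]
step 11: [5, 9, 7]
step 12: [5, 2]
step 13: [5, 2, -3]
step 14: [5, 2, -3, 2]
step 15: [5, 2, -3, 2, -8]
step 16: [5, 2, -3, -16]
This matches the log at every step.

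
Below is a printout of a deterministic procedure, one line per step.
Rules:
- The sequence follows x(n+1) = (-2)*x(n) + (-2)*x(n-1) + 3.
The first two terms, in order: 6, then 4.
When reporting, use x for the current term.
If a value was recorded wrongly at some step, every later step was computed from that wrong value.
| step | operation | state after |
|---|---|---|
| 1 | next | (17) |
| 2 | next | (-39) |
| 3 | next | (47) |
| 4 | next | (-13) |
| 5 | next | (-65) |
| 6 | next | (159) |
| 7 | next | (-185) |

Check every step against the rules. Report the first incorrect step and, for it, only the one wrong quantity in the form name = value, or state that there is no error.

step 1, x = -17

Step 1: x = -2*(4) + (-2)*(6) + (3) = -17 — this is not what the printout shows.
Conclusion: step 1 carries the first error; the entry should be x = -17.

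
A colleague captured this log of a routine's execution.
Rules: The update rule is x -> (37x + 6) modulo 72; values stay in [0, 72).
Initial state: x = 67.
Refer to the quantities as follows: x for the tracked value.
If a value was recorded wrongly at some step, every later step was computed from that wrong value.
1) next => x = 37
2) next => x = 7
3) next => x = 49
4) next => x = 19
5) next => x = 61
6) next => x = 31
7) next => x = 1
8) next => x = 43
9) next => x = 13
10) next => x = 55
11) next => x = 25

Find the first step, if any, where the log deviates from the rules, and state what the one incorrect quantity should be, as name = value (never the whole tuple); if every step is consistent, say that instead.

1. x = (37*67 + 6) mod 72 = 37 (no discrepancy)
2. x = (37*37 + 6) mod 72 = 7 (verified)
3. x = (37*7 + 6) mod 72 = 49 (no discrepancy)
4. x = (37*49 + 6) mod 72 = 19 (verified)
5. x = (37*19 + 6) mod 72 = 61 (same as recorded)
6. x = (37*61 + 6) mod 72 = 31 (consistent with the log)
7. x = (37*31 + 6) mod 72 = 1 (matches)
8. x = (37*1 + 6) mod 72 = 43 (no discrepancy)
9. x = (37*43 + 6) mod 72 = 13 (same as recorded)
10. x = (37*13 + 6) mod 72 = 55 (agrees with the log)
11. x = (37*55 + 6) mod 72 = 25 (in agreement)
All steps check out; nothing to correct.

no error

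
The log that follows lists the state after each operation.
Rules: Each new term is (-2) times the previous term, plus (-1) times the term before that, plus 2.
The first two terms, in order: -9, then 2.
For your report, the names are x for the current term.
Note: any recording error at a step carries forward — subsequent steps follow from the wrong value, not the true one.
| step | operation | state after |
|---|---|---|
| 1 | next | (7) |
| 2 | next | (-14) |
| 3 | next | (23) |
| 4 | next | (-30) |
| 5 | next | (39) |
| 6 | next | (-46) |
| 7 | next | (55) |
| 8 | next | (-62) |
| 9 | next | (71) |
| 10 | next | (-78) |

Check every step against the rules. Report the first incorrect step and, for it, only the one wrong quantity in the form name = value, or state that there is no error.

no error

1. x = -2*(2) + (-1)*(-9) + (2) = 7 (matches)
2. x = -2*(7) + (-1)*(2) + (2) = -14 (agrees with the log)
3. x = -2*(-14) + (-1)*(7) + (2) = 23 (same as recorded)
4. x = -2*(23) + (-1)*(-14) + (2) = -30 (consistent with the log)
5. x = -2*(-30) + (-1)*(23) + (2) = 39 (confirmed correct)
6. x = -2*(39) + (-1)*(-30) + (2) = -46 (checks out)
7. x = -2*(-46) + (-1)*(39) + (2) = 55 (verified)
8. x = -2*(55) + (-1)*(-46) + (2) = -62 (verified)
9. x = -2*(-62) + (-1)*(55) + (2) = 71 (no discrepancy)
10. x = -2*(71) + (-1)*(-62) + (2) = -78 (same as recorded)
All steps check out; nothing to correct.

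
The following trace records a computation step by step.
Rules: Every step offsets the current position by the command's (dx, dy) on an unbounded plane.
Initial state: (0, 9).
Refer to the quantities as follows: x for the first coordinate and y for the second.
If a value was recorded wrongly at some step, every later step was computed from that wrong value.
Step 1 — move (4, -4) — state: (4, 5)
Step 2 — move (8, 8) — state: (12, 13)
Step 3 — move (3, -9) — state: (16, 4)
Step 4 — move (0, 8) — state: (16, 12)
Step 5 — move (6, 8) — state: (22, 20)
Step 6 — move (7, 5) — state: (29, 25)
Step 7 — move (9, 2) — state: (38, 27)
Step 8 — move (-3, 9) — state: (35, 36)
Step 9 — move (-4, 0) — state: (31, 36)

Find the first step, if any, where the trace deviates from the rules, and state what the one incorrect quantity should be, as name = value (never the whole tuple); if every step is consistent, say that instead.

step 3, x = 15

Step 1: x = 0 + (4) = 4, y = 9 + (-4) = 5 — no discrepancy.
Step 2: x = 4 + (8) = 12, y = 5 + (8) = 13 — verified.
Step 3: x = 12 + (3) = 15, y = 13 + (-9) = 4 — not what was recorded.
The audit stops at step 3: the recorded entry is wrong and should be x = 15.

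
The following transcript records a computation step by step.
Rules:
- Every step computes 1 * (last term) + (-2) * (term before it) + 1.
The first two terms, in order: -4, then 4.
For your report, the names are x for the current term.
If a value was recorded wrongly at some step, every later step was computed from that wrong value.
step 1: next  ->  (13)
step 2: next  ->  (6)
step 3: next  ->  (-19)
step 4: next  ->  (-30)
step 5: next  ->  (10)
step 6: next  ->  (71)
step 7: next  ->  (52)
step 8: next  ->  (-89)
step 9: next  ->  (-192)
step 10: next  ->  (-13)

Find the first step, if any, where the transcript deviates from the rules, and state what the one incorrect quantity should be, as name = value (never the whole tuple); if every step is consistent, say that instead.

step 5, x = 9

Recomputing the run from the initial state:
step 1: x = 13
step 2: x = 6
step 3: x = -19
step 4: x = -30
step 5: x = 9
step 6: x = 70
step 7: x = 53
step 8: x = -86
step 9: x = -191
step 10: x = -18
The first disagreement with the transcript is at step 5, where the value should be x = 9.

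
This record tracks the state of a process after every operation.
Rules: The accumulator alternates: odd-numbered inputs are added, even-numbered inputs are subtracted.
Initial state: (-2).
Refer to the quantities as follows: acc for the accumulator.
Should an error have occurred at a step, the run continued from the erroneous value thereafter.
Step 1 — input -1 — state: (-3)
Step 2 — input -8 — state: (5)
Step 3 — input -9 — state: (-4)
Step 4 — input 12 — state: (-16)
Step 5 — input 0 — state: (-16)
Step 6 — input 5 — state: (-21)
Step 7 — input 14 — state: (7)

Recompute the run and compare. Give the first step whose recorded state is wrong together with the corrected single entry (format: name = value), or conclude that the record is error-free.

step 7, acc = -7

Step 1: acc = -2 + -1 = -3 — in agreement.
Step 2: acc = -3 - -8 = 5 — consistent with the record.
Step 3: acc = 5 + -9 = -4 — checks out.
Step 4: acc = -4 - 12 = -16 — agrees with the record.
Step 5: acc = -16 + 0 = -16 — agrees with the record.
Step 6: acc = -16 - 5 = -21 — agrees with the record.
Step 7: acc = -21 + 14 = -7 — the record disagrees here.
That makes step 7 the first incorrect line — acc = -7 is what it should show.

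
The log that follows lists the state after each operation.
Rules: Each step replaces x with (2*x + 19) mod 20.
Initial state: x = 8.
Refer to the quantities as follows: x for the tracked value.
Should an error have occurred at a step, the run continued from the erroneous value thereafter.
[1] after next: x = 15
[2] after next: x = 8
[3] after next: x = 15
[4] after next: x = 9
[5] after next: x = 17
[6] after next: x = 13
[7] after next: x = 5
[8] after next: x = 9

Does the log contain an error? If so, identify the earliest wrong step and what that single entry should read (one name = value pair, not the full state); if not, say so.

Recomputing the run from the initial state:
step 1: x = 15
step 2: x = 9
step 3: x = 17
step 4: x = 13
step 5: x = 5
step 6: x = 9
step 7: x = 17
step 8: x = 13
The first disagreement with the log is at step 2, where the value should be x = 9.

step 2, x = 9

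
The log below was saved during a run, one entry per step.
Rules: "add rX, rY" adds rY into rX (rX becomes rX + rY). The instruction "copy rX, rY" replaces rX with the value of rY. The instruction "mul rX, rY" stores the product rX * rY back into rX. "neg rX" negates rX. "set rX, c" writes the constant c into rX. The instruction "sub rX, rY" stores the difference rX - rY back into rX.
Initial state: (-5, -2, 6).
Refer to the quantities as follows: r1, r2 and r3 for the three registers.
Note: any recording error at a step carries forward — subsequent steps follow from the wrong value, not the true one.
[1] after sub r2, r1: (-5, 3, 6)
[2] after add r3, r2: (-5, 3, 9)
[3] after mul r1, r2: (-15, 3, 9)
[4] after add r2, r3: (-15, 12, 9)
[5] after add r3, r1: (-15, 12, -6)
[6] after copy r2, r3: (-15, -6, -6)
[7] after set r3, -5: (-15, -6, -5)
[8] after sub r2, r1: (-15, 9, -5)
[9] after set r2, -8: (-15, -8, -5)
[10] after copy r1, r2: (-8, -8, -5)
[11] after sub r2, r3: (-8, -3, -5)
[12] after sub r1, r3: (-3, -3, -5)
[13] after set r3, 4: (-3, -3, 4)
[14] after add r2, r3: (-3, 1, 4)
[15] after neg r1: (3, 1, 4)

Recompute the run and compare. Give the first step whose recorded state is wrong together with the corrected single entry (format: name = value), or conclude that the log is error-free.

step 1: r2 = -2 - -5 = 3 -> in agreement
step 2: r3 = 6 + 3 = 9 -> matches
step 3: r1 = -5 * 3 = -15 -> checks out
step 4: r2 = 3 + 9 = 12 -> checks out
step 5: r3 = 9 + -15 = -6 -> confirmed correct
step 6: r2 = -6 -> matches
step 7: r3 = -5 -> consistent with the log
step 8: r2 = -6 - -15 = 9 -> consistent with the log
step 9: r2 = -8 -> matches
step 10: r1 = -8 -> consistent with the log
step 11: r2 = -8 - -5 = -3 -> in agreement
step 12: r1 = -8 - -5 = -3 -> consistent with the log
step 13: r3 = 4 -> same as recorded
step 14: r2 = -3 + 4 = 1 -> matches
step 15: r1 = -(-3) = 3 -> confirmed correct
Every step is consistent.

no error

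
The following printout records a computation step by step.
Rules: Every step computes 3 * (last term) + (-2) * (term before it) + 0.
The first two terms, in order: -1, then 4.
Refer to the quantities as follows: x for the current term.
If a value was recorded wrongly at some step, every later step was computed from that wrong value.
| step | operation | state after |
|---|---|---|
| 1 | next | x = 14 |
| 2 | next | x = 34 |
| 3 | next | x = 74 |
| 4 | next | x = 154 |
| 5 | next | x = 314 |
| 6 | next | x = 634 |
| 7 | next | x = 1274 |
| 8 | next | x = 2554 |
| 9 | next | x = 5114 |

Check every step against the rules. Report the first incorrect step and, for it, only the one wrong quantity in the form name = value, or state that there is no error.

Recomputing the run from the initial state:
step 1: x = 14
step 2: x = 34
step 3: x = 74
step 4: x = 154
step 5: x = 314
step 6: x = 634
step 7: x = 1274
step 8: x = 2554
step 9: x = 5114
This matches the printout at every step.

no error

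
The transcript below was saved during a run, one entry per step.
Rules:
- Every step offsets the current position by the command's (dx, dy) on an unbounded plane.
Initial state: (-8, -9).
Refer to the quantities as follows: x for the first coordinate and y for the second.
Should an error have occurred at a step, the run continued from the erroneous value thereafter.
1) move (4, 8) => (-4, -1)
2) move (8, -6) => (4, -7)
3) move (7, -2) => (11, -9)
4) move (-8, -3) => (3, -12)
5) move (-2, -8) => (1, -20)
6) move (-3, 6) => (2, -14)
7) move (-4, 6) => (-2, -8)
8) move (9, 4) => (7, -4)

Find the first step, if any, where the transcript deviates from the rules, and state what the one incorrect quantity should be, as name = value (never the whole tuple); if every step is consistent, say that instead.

step 6, x = -2

1. x = -8 + (4) = -4, y = -9 + (8) = -1 (matches)
2. x = -4 + (8) = 4, y = -1 + (-6) = -7 (exactly as logged)
3. x = 4 + (7) = 11, y = -7 + (-2) = -9 (matches)
4. x = 11 + (-8) = 3, y = -9 + (-3) = -12 (consistent with the transcript)
5. x = 3 + (-2) = 1, y = -12 + (-8) = -20 (in agreement)
6. x = 1 + (-3) = -2, y = -20 + (6) = -14 (a discrepancy with the transcript)
First deviation found at step 6; the corrected entry is x = -2.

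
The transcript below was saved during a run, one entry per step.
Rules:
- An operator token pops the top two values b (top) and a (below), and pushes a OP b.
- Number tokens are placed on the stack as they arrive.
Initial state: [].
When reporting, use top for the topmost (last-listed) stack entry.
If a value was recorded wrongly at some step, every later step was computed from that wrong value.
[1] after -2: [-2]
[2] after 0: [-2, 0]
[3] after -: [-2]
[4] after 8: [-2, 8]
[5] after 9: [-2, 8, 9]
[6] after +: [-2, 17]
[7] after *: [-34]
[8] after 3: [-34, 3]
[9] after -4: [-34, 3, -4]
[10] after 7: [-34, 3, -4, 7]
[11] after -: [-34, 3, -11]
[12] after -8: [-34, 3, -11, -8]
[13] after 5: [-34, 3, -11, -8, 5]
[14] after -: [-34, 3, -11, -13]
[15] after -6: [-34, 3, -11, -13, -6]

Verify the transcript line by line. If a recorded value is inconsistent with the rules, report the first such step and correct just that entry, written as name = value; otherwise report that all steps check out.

no error

Recomputing the run from the initial state:
step 1: [-2]
step 2: [-2, 0]
step 3: [-2]
step 4: [-2, 8]
step 5: [-2, 8, 9]
step 6: [-2, 17]
step 7: [-34]
step 8: [-34, 3]
step 9: [-34, 3, -4]
step 10: [-34, 3, -4, 7]
step 11: [-34, 3, -11]
step 12: [-34, 3, -11, -8]
step 13: [-34, 3, -11, -8, 5]
step 14: [-34, 3, -11, -13]
step 15: [-34, 3, -11, -13, -6]
This matches the transcript at every step.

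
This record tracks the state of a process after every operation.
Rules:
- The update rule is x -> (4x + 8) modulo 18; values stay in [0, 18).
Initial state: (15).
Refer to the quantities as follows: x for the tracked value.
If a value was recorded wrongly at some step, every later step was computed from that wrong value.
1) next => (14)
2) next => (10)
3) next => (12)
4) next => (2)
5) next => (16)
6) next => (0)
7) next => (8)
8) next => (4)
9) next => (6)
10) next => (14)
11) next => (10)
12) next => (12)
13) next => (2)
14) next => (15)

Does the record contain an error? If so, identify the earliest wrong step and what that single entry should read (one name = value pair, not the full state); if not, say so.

Recomputing the run from the initial state:
step 1: x = 14
step 2: x = 10
step 3: x = 12
step 4: x = 2
step 5: x = 16
step 6: x = 0
step 7: x = 8
step 8: x = 4
step 9: x = 6
step 10: x = 14
step 11: x = 10
step 12: x = 12
step 13: x = 2
step 14: x = 16
The first disagreement with the record is at step 14, where the value should be x = 16.

step 14, x = 16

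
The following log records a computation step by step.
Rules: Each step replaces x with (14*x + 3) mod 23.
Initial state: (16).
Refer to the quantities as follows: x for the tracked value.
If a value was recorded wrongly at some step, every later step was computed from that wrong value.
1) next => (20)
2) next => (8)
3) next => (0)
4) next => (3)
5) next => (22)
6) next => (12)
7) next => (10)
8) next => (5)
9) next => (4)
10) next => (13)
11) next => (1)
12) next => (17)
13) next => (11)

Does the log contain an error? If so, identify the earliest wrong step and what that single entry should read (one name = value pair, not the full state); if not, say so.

step 2, x = 7

step 1: x = (14*16 + 3) mod 23 = 20 -> verified
step 2: x = (14*20 + 3) mod 23 = 7 -> the log disagrees here
That makes step 2 the first incorrect line — x = 7 is what it should show.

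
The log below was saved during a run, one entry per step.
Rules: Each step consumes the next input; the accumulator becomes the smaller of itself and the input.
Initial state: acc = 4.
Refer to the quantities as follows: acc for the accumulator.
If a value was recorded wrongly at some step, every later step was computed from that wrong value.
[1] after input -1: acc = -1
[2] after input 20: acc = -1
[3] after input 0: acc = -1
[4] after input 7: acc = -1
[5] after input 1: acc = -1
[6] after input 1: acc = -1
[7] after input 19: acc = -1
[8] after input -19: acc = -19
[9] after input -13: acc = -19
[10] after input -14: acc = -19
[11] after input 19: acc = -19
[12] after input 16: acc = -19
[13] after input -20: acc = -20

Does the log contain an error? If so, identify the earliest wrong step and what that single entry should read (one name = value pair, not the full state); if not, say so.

1. acc = min(4, -1) = -1 (consistent with the log)
2. acc = min(-1, 20) = -1 (same as recorded)
3. acc = min(-1, 0) = -1 (agrees with the log)
4. acc = min(-1, 7) = -1 (exactly as logged)
5. acc = min(-1, 1) = -1 (verified)
6. acc = min(-1, 1) = -1 (in agreement)
7. acc = min(-1, 19) = -1 (no discrepancy)
8. acc = min(-1, -19) = -19 (in agreement)
9. acc = min(-19, -13) = -19 (agrees with the log)
10. acc = min(-19, -14) = -19 (same as recorded)
11. acc = min(-19, 19) = -19 (checks out)
12. acc = min(-19, 16) = -19 (exactly as logged)
13. acc = min(-19, -20) = -20 (exactly as logged)
The whole run recomputes cleanly — no discrepancies.

no error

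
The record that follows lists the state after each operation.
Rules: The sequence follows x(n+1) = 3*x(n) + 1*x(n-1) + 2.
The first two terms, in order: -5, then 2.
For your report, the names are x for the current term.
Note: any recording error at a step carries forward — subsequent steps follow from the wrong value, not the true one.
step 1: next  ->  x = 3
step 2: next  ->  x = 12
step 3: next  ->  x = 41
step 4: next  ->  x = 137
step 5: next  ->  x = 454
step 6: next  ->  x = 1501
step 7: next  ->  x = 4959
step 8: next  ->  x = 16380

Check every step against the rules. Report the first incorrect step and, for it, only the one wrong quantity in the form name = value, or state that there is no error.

Step 1: x = 3*(2) + (1)*(-5) + (2) = 3 — consistent with the record.
Step 2: x = 3*(3) + (1)*(2) + (2) = 13 — the record disagrees here.
First deviation found at step 2; the corrected entry is x = 13.

step 2, x = 13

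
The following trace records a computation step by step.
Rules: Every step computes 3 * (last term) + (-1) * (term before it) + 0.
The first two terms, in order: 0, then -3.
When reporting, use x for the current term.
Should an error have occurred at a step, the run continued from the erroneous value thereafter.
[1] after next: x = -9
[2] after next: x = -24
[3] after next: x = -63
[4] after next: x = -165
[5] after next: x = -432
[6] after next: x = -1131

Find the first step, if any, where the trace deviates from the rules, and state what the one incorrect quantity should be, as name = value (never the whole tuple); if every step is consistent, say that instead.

1. x = 3*(-3) + (-1)*(0) + (0) = -9 (agrees with the trace)
2. x = 3*(-9) + (-1)*(-3) + (0) = -24 (same as recorded)
3. x = 3*(-24) + (-1)*(-9) + (0) = -63 (agrees with the trace)
4. x = 3*(-63) + (-1)*(-24) + (0) = -165 (confirmed correct)
5. x = 3*(-165) + (-1)*(-63) + (0) = -432 (no discrepancy)
6. x = 3*(-432) + (-1)*(-165) + (0) = -1131 (no discrepancy)
Every step is consistent.

no error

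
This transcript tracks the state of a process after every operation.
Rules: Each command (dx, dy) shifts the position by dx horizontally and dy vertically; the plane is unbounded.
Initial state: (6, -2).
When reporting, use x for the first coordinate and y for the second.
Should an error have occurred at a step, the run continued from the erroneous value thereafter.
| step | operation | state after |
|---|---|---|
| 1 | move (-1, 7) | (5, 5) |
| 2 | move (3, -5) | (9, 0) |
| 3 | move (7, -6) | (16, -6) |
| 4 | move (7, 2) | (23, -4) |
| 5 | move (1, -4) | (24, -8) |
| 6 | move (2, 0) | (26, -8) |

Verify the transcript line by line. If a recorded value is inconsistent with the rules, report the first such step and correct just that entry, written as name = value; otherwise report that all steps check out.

Recomputing the run from the initial state:
step 1: x = 5, y = 5
step 2: x = 8, y = 0
step 3: x = 15, y = -6
step 4: x = 22, y = -4
step 5: x = 23, y = -8
step 6: x = 25, y = -8
The first disagreement with the transcript is at step 2, where the value should be x = 8.

step 2, x = 8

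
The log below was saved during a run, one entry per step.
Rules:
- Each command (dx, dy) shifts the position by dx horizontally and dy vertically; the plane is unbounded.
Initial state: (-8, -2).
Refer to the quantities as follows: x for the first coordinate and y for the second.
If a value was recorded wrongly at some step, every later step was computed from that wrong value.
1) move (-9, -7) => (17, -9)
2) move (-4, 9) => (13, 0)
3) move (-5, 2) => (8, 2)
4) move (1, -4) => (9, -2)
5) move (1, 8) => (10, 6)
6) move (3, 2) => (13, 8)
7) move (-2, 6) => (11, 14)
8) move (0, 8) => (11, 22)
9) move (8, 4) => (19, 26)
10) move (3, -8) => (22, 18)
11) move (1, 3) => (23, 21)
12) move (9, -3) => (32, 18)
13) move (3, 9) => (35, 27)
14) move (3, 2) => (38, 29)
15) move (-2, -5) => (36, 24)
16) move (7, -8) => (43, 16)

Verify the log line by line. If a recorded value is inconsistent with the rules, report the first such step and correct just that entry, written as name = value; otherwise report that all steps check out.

1. x = -8 + (-9) = -17, y = -2 + (-7) = -9 (the entry is off here)
So the first discrepancy is step 1, where the right value is x = -17.

step 1, x = -17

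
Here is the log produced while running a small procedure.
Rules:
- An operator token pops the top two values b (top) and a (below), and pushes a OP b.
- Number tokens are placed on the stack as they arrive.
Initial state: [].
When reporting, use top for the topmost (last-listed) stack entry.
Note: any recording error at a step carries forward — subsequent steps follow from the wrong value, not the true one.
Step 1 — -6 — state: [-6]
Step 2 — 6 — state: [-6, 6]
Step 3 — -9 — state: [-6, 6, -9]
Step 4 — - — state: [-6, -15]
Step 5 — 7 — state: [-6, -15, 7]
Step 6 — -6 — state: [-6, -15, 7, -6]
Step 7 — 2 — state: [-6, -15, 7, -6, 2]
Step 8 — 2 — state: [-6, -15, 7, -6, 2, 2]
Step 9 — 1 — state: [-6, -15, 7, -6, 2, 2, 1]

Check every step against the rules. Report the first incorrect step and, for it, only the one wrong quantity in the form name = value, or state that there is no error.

step 4, top = 15

step 1: push -6: top = -6 -> no discrepancy
step 2: push 6: top = 6 -> consistent with the log
step 3: push -9: top = -9 -> confirmed correct
step 4: 6 - -9 = 15 -> the recorded entry deviates here
So the first discrepancy is step 4, where the right value is top = 15.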